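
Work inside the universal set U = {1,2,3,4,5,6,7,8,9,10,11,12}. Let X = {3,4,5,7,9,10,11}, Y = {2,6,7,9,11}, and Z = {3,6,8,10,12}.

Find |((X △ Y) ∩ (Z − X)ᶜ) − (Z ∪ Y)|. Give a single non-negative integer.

X △ Y = {2,3,4,5,6,10}
Z − X = {6,8,12}
(Z − X)ᶜ = {1,2,3,4,5,7,9,10,11}
(X △ Y) ∩ (Z − X)ᶜ = {2,3,4,5,10}
Z ∪ Y = {2,3,6,7,8,9,10,11,12}
((X △ Y) ∩ (Z − X)ᶜ) − (Z ∪ Y) = {4,5}
|((X △ Y) ∩ (Z − X)ᶜ) − (Z ∪ Y)| = 2

2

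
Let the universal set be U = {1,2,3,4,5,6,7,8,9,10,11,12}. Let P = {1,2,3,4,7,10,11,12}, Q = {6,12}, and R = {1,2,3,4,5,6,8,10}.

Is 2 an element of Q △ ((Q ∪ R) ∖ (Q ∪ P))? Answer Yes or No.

No

2 ∉ Q and 2 ∈ R, so 2 ∈ Q ∪ R
2 ∉ Q and 2 ∈ P, so 2 ∈ Q ∪ P
2 ∈ (Q ∪ R) and 2 ∈ (Q ∪ P), so 2 ∉ (Q ∪ R) ∖ (Q ∪ P)
2 ∉ Q and 2 ∉ ((Q ∪ R) ∖ (Q ∪ P)), so 2 ∉ Q △ ((Q ∪ R) ∖ (Q ∪ P))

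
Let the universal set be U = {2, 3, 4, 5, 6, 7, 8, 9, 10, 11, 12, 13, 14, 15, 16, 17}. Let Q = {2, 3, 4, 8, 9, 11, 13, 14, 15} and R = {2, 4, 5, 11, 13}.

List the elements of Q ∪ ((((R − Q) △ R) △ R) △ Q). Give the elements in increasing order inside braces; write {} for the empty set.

{2, 3, 4, 5, 8, 9, 11, 13, 14, 15}

R − Q = {5}
(R − Q) △ R = {2, 4, 11, 13}
((R − Q) △ R) △ R = {5}
(((R − Q) △ R) △ R) △ Q = {2, 3, 4, 5, 8, 9, 11, 13, 14, 15}
Q ∪ ((((R − Q) △ R) △ R) △ Q) = {2, 3, 4, 5, 8, 9, 11, 13, 14, 15}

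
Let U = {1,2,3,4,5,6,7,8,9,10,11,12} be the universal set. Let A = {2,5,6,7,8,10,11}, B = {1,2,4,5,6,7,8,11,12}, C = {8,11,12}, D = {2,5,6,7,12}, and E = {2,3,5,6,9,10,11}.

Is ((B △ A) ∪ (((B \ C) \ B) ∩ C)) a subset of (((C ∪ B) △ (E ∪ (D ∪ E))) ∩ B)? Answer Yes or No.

B △ A = {1,4,10,12}
B \ C = {1,2,4,5,6,7}
(B \ C) \ B = {}
((B \ C) \ B) ∩ C = {}
(B △ A) ∪ (((B \ C) \ B) ∩ C) = {1,4,10,12}
C ∪ B = {1,2,4,5,6,7,8,11,12}
D ∪ E = {2,3,5,6,7,9,10,11,12}
E ∪ (D ∪ E) = {2,3,5,6,7,9,10,11,12}
(C ∪ B) △ (E ∪ (D ∪ E)) = {1,3,4,8,9,10}
((C ∪ B) △ (E ∪ (D ∪ E))) ∩ B = {1,4,8}
10 ∈ (B △ A) ∪ (((B \ C) \ B) ∩ C) but 10 ∉ ((C ∪ B) △ (E ∪ (D ∪ E))) ∩ B, so the inclusion fails.

No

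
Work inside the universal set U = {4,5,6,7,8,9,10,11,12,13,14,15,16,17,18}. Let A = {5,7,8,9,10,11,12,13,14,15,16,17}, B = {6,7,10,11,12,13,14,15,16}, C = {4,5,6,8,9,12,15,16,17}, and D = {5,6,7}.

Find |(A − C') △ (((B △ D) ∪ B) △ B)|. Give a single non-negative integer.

C' = {7,10,11,13,14,18}
A − C' = {5,8,9,12,15,16,17}
B △ D = {5,10,11,12,13,14,15,16}
(B △ D) ∪ B = {5,6,7,10,11,12,13,14,15,16}
((B △ D) ∪ B) △ B = {5}
(A − C') △ (((B △ D) ∪ B) △ B) = {8,9,12,15,16,17}
|(A − C') △ (((B △ D) ∪ B) △ B)| = 6

6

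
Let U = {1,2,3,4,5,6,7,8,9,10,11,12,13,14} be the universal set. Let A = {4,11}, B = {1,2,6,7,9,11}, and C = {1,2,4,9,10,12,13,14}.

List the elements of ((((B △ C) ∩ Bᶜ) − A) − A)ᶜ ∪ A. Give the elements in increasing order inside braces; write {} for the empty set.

B △ C = {4,6,7,10,11,12,13,14}
Bᶜ = {3,4,5,8,10,12,13,14}
(B △ C) ∩ Bᶜ = {4,10,12,13,14}
((B △ C) ∩ Bᶜ) − A = {10,12,13,14}
(((B △ C) ∩ Bᶜ) − A) − A = {10,12,13,14}
((((B △ C) ∩ Bᶜ) − A) − A)ᶜ = {1,2,3,4,5,6,7,8,9,11}
((((B △ C) ∩ Bᶜ) − A) − A)ᶜ ∪ A = {1,2,3,4,5,6,7,8,9,11}

{1,2,3,4,5,6,7,8,9,11}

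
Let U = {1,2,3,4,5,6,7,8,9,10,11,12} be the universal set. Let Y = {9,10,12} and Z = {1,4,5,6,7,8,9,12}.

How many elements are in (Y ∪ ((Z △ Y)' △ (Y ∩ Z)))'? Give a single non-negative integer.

Z △ Y = {1,4,5,6,7,8,10}
(Z △ Y)' = {2,3,9,11,12}
Y ∩ Z = {9,12}
(Z △ Y)' △ (Y ∩ Z) = {2,3,11}
Y ∪ ((Z △ Y)' △ (Y ∩ Z)) = {2,3,9,10,11,12}
(Y ∪ ((Z △ Y)' △ (Y ∩ Z)))' = {1,4,5,6,7,8}
|(Y ∪ ((Z △ Y)' △ (Y ∩ Z)))'| = 6

6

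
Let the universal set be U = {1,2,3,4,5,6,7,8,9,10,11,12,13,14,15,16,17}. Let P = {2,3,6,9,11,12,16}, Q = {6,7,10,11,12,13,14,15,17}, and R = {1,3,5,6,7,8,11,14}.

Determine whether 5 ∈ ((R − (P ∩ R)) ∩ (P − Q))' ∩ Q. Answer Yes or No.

No

5 ∉ P and 5 ∈ R, so 5 ∉ P ∩ R
5 ∈ R and 5 ∉ (P ∩ R), so 5 ∈ R − (P ∩ R)
5 ∉ P and 5 ∉ Q, so 5 ∉ P − Q
5 ∈ (R − (P ∩ R)) and 5 ∉ (P − Q), so 5 ∉ (R − (P ∩ R)) ∩ (P − Q)
5 ∈ ((R − (P ∩ R)) ∩ (P − Q))' since 5 ∉ ((R − (P ∩ R)) ∩ (P − Q))
5 ∈ ((R − (P ∩ R)) ∩ (P − Q))' and 5 ∉ Q, so 5 ∉ ((R − (P ∩ R)) ∩ (P − Q))' ∩ Q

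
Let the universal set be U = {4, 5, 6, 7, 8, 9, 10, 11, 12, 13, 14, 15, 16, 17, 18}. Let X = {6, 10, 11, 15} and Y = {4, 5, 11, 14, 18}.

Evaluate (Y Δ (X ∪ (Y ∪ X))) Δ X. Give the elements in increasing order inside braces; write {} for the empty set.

{11}

Y ∪ X = {4, 5, 6, 10, 11, 14, 15, 18}
X ∪ (Y ∪ X) = {4, 5, 6, 10, 11, 14, 15, 18}
Y Δ (X ∪ (Y ∪ X)) = {6, 10, 15}
(Y Δ (X ∪ (Y ∪ X))) Δ X = {11}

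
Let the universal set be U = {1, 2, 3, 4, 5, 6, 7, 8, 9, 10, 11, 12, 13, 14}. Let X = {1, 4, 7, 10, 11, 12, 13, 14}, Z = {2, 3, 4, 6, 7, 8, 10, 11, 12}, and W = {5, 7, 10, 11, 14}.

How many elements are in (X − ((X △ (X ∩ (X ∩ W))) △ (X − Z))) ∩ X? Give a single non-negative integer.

5

X ∩ W = {7, 10, 11, 14}
X ∩ (X ∩ W) = {7, 10, 11, 14}
X △ (X ∩ (X ∩ W)) = {1, 4, 12, 13}
X − Z = {1, 13, 14}
(X △ (X ∩ (X ∩ W))) △ (X − Z) = {4, 12, 14}
X − ((X △ (X ∩ (X ∩ W))) △ (X − Z)) = {1, 7, 10, 11, 13}
(X − ((X △ (X ∩ (X ∩ W))) △ (X − Z))) ∩ X = {1, 7, 10, 11, 13}
|(X − ((X △ (X ∩ (X ∩ W))) △ (X − Z))) ∩ X| = 5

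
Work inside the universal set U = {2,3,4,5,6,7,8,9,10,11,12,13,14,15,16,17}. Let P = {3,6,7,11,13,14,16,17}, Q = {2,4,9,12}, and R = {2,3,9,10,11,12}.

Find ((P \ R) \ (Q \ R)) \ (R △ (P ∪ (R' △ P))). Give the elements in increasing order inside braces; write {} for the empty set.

{}

P \ R = {6,7,13,14,16,17}
Q \ R = {4}
(P \ R) \ (Q \ R) = {6,7,13,14,16,17}
R' = {4,5,6,7,8,13,14,15,16,17}
R' △ P = {3,4,5,8,11,15}
P ∪ (R' △ P) = {3,4,5,6,7,8,11,13,14,15,16,17}
R △ (P ∪ (R' △ P)) = {2,4,5,6,7,8,9,10,12,13,14,15,16,17}
((P \ R) \ (Q \ R)) \ (R △ (P ∪ (R' △ P))) = {}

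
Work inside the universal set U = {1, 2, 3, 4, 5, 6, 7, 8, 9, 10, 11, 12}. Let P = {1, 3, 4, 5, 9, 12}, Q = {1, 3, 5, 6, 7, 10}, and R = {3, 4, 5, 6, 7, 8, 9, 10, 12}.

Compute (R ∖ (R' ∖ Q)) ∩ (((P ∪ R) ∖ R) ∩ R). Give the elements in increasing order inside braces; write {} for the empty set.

{}

R' = {1, 2, 11}
R' ∖ Q = {2, 11}
R ∖ (R' ∖ Q) = {3, 4, 5, 6, 7, 8, 9, 10, 12}
P ∪ R = {1, 3, 4, 5, 6, 7, 8, 9, 10, 12}
(P ∪ R) ∖ R = {1}
((P ∪ R) ∖ R) ∩ R = {}
(R ∖ (R' ∖ Q)) ∩ (((P ∪ R) ∖ R) ∩ R) = {}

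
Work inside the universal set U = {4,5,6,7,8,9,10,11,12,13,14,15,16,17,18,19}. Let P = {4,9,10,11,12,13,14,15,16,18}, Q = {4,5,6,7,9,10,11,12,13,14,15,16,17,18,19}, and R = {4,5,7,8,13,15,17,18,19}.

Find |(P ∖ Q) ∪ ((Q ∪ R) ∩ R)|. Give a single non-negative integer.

P ∖ Q = {}
Q ∪ R = {4,5,6,7,8,9,10,11,12,13,14,15,16,17,18,19}
(Q ∪ R) ∩ R = {4,5,7,8,13,15,17,18,19}
(P ∖ Q) ∪ ((Q ∪ R) ∩ R) = {4,5,7,8,13,15,17,18,19}
|(P ∖ Q) ∪ ((Q ∪ R) ∩ R)| = 9

9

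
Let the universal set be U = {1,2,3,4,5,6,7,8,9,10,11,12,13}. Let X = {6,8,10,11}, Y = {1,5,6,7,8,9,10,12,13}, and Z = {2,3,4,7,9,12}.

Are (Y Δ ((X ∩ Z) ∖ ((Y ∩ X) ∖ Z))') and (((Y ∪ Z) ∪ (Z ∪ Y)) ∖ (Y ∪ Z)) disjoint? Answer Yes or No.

Yes

X ∩ Z = {}
Y ∩ X = {6,8,10}
(Y ∩ X) ∖ Z = {6,8,10}
(X ∩ Z) ∖ ((Y ∩ X) ∖ Z) = {}
((X ∩ Z) ∖ ((Y ∩ X) ∖ Z))' = {1,2,3,4,5,6,7,8,9,10,11,12,13}
Y Δ ((X ∩ Z) ∖ ((Y ∩ X) ∖ Z))' = {2,3,4,11}
Y ∪ Z = {1,2,3,4,5,6,7,8,9,10,12,13}
Z ∪ Y = {1,2,3,4,5,6,7,8,9,10,12,13}
(Y ∪ Z) ∪ (Z ∪ Y) = {1,2,3,4,5,6,7,8,9,10,12,13}
((Y ∪ Z) ∪ (Z ∪ Y)) ∖ (Y ∪ Z) = {}
{2,3,4,11} and {} share no elements.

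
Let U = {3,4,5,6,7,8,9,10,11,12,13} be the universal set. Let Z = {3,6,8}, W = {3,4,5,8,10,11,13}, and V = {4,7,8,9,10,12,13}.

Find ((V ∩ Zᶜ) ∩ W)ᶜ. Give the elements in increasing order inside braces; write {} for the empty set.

{3,5,6,7,8,9,11,12}

Zᶜ = {4,5,7,9,10,11,12,13}
V ∩ Zᶜ = {4,7,9,10,12,13}
(V ∩ Zᶜ) ∩ W = {4,10,13}
((V ∩ Zᶜ) ∩ W)ᶜ = {3,5,6,7,8,9,11,12}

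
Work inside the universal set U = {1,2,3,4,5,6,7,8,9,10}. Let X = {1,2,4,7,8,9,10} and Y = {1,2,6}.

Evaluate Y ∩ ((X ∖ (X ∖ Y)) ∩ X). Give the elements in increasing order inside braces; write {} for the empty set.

X ∖ Y = {4,7,8,9,10}
X ∖ (X ∖ Y) = {1,2}
(X ∖ (X ∖ Y)) ∩ X = {1,2}
Y ∩ ((X ∖ (X ∖ Y)) ∩ X) = {1,2}

{1,2}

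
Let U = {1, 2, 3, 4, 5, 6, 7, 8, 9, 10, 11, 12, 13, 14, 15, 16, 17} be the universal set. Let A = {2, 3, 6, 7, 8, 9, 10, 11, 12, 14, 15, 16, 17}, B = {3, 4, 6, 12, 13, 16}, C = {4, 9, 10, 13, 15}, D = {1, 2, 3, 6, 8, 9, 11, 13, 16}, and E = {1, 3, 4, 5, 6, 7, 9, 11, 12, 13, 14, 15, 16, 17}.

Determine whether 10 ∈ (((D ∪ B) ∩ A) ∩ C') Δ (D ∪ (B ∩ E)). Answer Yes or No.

10 ∉ D and 10 ∉ B, so 10 ∉ D ∪ B
10 ∉ (D ∪ B) and 10 ∈ A, so 10 ∉ (D ∪ B) ∩ A
10 ∈ C, so 10 ∉ C'
10 ∉ ((D ∪ B) ∩ A) and 10 ∉ C', so 10 ∉ ((D ∪ B) ∩ A) ∩ C'
10 ∉ B and 10 ∉ E, so 10 ∉ B ∩ E
10 ∉ D and 10 ∉ (B ∩ E), so 10 ∉ D ∪ (B ∩ E)
10 ∉ (((D ∪ B) ∩ A) ∩ C') and 10 ∉ (D ∪ (B ∩ E)), so 10 ∉ (((D ∪ B) ∩ A) ∩ C') Δ (D ∪ (B ∩ E))

No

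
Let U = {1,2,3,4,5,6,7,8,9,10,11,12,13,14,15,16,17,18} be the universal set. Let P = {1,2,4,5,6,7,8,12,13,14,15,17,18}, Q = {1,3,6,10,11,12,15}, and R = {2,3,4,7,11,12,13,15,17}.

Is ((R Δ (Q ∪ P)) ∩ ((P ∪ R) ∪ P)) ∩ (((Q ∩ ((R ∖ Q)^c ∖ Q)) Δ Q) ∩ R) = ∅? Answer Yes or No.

Yes

Q ∪ P = {1,2,3,4,5,6,7,8,10,11,12,13,14,15,17,18}
R Δ (Q ∪ P) = {1,5,6,8,10,14,18}
P ∪ R = {1,2,3,4,5,6,7,8,11,12,13,14,15,17,18}
(P ∪ R) ∪ P = {1,2,3,4,5,6,7,8,11,12,13,14,15,17,18}
(R Δ (Q ∪ P)) ∩ ((P ∪ R) ∪ P) = {1,5,6,8,14,18}
R ∖ Q = {2,4,7,13,17}
(R ∖ Q)^c = {1,3,5,6,8,9,10,11,12,14,15,16,18}
(R ∖ Q)^c ∖ Q = {5,8,9,14,16,18}
Q ∩ ((R ∖ Q)^c ∖ Q) = {}
(Q ∩ ((R ∖ Q)^c ∖ Q)) Δ Q = {1,3,6,10,11,12,15}
((Q ∩ ((R ∖ Q)^c ∖ Q)) Δ Q) ∩ R = {3,11,12,15}
{1,5,6,8,14,18} and {3,11,12,15} share no elements.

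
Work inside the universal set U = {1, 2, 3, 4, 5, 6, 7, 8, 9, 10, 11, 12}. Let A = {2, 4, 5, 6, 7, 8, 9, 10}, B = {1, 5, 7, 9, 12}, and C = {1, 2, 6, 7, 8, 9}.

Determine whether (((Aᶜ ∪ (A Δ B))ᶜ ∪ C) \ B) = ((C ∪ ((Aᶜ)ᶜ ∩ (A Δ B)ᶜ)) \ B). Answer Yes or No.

Aᶜ = {1, 3, 11, 12}
A Δ B = {1, 2, 4, 6, 8, 10, 12}
Aᶜ ∪ (A Δ B) = {1, 2, 3, 4, 6, 8, 10, 11, 12}
(Aᶜ ∪ (A Δ B))ᶜ = {5, 7, 9}
(Aᶜ ∪ (A Δ B))ᶜ ∪ C = {1, 2, 5, 6, 7, 8, 9}
((Aᶜ ∪ (A Δ B))ᶜ ∪ C) \ B = {2, 6, 8}
(Aᶜ)ᶜ = {2, 4, 5, 6, 7, 8, 9, 10}
(A Δ B)ᶜ = {3, 5, 7, 9, 11}
(Aᶜ)ᶜ ∩ (A Δ B)ᶜ = {5, 7, 9}
C ∪ ((Aᶜ)ᶜ ∩ (A Δ B)ᶜ) = {1, 2, 5, 6, 7, 8, 9}
(C ∪ ((Aᶜ)ᶜ ∩ (A Δ B)ᶜ)) \ B = {2, 6, 8}
Both equal {2, 6, 8}, so ((Aᶜ ∪ (A Δ B))ᶜ ∪ C) \ B = (C ∪ ((Aᶜ)ᶜ ∩ (A Δ B)ᶜ)) \ B.

Yes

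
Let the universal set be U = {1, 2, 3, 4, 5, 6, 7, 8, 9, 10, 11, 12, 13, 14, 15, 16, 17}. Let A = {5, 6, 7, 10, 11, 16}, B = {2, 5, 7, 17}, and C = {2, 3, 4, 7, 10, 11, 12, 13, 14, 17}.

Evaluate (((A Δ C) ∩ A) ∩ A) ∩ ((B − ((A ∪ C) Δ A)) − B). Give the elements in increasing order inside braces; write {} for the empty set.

{}

A Δ C = {2, 3, 4, 5, 6, 12, 13, 14, 16, 17}
(A Δ C) ∩ A = {5, 6, 16}
((A Δ C) ∩ A) ∩ A = {5, 6, 16}
A ∪ C = {2, 3, 4, 5, 6, 7, 10, 11, 12, 13, 14, 16, 17}
(A ∪ C) Δ A = {2, 3, 4, 12, 13, 14, 17}
B − ((A ∪ C) Δ A) = {5, 7}
(B − ((A ∪ C) Δ A)) − B = {}
(((A Δ C) ∩ A) ∩ A) ∩ ((B − ((A ∪ C) Δ A)) − B) = {}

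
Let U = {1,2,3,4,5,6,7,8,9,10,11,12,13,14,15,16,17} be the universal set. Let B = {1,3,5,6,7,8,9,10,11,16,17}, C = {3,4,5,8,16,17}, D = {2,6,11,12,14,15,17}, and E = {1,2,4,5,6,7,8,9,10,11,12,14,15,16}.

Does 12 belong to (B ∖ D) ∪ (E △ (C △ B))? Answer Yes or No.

12 ∉ B and 12 ∈ D, so 12 ∉ B ∖ D
12 ∉ C and 12 ∉ B, so 12 ∉ C △ B
12 ∈ E and 12 ∉ (C △ B), so 12 ∈ E △ (C △ B)
12 ∉ (B ∖ D) and 12 ∈ (E △ (C △ B)), so 12 ∈ (B ∖ D) ∪ (E △ (C △ B))

Yes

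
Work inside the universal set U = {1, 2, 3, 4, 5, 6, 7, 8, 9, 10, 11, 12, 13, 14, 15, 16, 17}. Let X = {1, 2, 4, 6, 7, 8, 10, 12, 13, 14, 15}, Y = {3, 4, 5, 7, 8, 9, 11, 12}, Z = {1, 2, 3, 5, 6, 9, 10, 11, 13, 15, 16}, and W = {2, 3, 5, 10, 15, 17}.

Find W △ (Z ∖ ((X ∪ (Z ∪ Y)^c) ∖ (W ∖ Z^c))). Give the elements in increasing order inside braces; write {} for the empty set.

Z ∪ Y = {1, 2, 3, 4, 5, 6, 7, 8, 9, 10, 11, 12, 13, 15, 16}
(Z ∪ Y)^c = {14, 17}
X ∪ (Z ∪ Y)^c = {1, 2, 4, 6, 7, 8, 10, 12, 13, 14, 15, 17}
Z^c = {4, 7, 8, 12, 14, 17}
W ∖ Z^c = {2, 3, 5, 10, 15}
(X ∪ (Z ∪ Y)^c) ∖ (W ∖ Z^c) = {1, 4, 6, 7, 8, 12, 13, 14, 17}
Z ∖ ((X ∪ (Z ∪ Y)^c) ∖ (W ∖ Z^c)) = {2, 3, 5, 9, 10, 11, 15, 16}
W △ (Z ∖ ((X ∪ (Z ∪ Y)^c) ∖ (W ∖ Z^c))) = {9, 11, 16, 17}

{9, 11, 16, 17}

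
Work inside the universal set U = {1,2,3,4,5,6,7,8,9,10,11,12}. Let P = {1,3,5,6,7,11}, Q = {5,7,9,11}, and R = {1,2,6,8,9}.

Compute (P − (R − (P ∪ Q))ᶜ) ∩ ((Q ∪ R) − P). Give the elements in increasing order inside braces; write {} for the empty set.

{}

P ∪ Q = {1,3,5,6,7,9,11}
R − (P ∪ Q) = {2,8}
(R − (P ∪ Q))ᶜ = {1,3,4,5,6,7,9,10,11,12}
P − (R − (P ∪ Q))ᶜ = {}
Q ∪ R = {1,2,5,6,7,8,9,11}
(Q ∪ R) − P = {2,8,9}
(P − (R − (P ∪ Q))ᶜ) ∩ ((Q ∪ R) − P) = {}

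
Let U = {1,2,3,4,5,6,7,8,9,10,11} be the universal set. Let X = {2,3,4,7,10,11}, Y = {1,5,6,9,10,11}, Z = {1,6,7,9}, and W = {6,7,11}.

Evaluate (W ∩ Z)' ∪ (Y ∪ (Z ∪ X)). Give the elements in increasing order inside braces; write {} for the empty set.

W ∩ Z = {6,7}
(W ∩ Z)' = {1,2,3,4,5,8,9,10,11}
Z ∪ X = {1,2,3,4,6,7,9,10,11}
Y ∪ (Z ∪ X) = {1,2,3,4,5,6,7,9,10,11}
(W ∩ Z)' ∪ (Y ∪ (Z ∪ X)) = {1,2,3,4,5,6,7,8,9,10,11}

{1,2,3,4,5,6,7,8,9,10,11}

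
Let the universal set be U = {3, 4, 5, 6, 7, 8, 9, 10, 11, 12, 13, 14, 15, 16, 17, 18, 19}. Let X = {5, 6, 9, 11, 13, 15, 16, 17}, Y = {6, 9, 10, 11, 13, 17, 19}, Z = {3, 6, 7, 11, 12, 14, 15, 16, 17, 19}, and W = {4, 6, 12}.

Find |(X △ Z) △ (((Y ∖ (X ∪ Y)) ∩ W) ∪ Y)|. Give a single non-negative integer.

9

X △ Z = {3, 5, 7, 9, 12, 13, 14, 19}
X ∪ Y = {5, 6, 9, 10, 11, 13, 15, 16, 17, 19}
Y ∖ (X ∪ Y) = {}
(Y ∖ (X ∪ Y)) ∩ W = {}
((Y ∖ (X ∪ Y)) ∩ W) ∪ Y = {6, 9, 10, 11, 13, 17, 19}
(X △ Z) △ (((Y ∖ (X ∪ Y)) ∩ W) ∪ Y) = {3, 5, 6, 7, 10, 11, 12, 14, 17}
|(X △ Z) △ (((Y ∖ (X ∪ Y)) ∩ W) ∪ Y)| = 9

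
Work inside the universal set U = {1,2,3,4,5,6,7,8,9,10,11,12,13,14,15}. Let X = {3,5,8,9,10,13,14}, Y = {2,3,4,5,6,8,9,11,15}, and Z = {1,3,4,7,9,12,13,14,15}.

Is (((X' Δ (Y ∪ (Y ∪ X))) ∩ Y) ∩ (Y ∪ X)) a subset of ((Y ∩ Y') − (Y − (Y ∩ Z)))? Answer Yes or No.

No

X' = {1,2,4,6,7,11,12,15}
Y ∪ X = {2,3,4,5,6,8,9,10,11,13,14,15}
Y ∪ (Y ∪ X) = {2,3,4,5,6,8,9,10,11,13,14,15}
X' Δ (Y ∪ (Y ∪ X)) = {1,3,5,7,8,9,10,12,13,14}
(X' Δ (Y ∪ (Y ∪ X))) ∩ Y = {3,5,8,9}
((X' Δ (Y ∪ (Y ∪ X))) ∩ Y) ∩ (Y ∪ X) = {3,5,8,9}
Y' = {1,7,10,12,13,14}
Y ∩ Y' = {}
Y ∩ Z = {3,4,9,15}
Y − (Y ∩ Z) = {2,5,6,8,11}
(Y ∩ Y') − (Y − (Y ∩ Z)) = {}
3 ∈ ((X' Δ (Y ∪ (Y ∪ X))) ∩ Y) ∩ (Y ∪ X) but 3 ∉ (Y ∩ Y') − (Y − (Y ∩ Z)), so the inclusion fails.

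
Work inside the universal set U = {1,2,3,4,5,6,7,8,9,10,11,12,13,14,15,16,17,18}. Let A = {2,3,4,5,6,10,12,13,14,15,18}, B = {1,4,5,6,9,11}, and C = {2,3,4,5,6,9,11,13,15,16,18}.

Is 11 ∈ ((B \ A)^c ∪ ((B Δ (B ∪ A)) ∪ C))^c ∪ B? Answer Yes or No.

Yes

11 ∈ B and 11 ∉ A, so 11 ∈ B \ A
11 ∉ (B \ A)^c since 11 ∈ (B \ A)
11 ∈ B and 11 ∉ A, so 11 ∈ B ∪ A
11 ∈ B and 11 ∈ (B ∪ A), so 11 ∉ B Δ (B ∪ A)
11 ∉ (B Δ (B ∪ A)) and 11 ∈ C, so 11 ∈ (B Δ (B ∪ A)) ∪ C
11 ∉ (B \ A)^c and 11 ∈ ((B Δ (B ∪ A)) ∪ C), so 11 ∈ (B \ A)^c ∪ ((B Δ (B ∪ A)) ∪ C)
11 ∉ ((B \ A)^c ∪ ((B Δ (B ∪ A)) ∪ C))^c since 11 ∈ ((B \ A)^c ∪ ((B Δ (B ∪ A)) ∪ C))
11 ∉ ((B \ A)^c ∪ ((B Δ (B ∪ A)) ∪ C))^c and 11 ∈ B, so 11 ∈ ((B \ A)^c ∪ ((B Δ (B ∪ A)) ∪ C))^c ∪ B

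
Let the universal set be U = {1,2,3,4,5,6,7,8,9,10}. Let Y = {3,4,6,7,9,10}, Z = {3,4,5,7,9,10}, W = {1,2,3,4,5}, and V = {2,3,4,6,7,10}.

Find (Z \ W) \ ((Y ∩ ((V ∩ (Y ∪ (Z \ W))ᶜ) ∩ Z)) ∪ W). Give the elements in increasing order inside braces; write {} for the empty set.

Z \ W = {7,9,10}
Y ∪ (Z \ W) = {3,4,6,7,9,10}
(Y ∪ (Z \ W))ᶜ = {1,2,5,8}
V ∩ (Y ∪ (Z \ W))ᶜ = {2}
(V ∩ (Y ∪ (Z \ W))ᶜ) ∩ Z = {}
Y ∩ ((V ∩ (Y ∪ (Z \ W))ᶜ) ∩ Z) = {}
(Y ∩ ((V ∩ (Y ∪ (Z \ W))ᶜ) ∩ Z)) ∪ W = {1,2,3,4,5}
(Z \ W) \ ((Y ∩ ((V ∩ (Y ∪ (Z \ W))ᶜ) ∩ Z)) ∪ W) = {7,9,10}

{7,9,10}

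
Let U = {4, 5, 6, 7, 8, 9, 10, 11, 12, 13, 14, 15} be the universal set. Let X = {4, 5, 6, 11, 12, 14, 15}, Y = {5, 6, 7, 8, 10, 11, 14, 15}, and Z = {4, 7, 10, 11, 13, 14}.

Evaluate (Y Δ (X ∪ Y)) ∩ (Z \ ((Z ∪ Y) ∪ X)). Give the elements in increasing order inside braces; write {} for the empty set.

X ∪ Y = {4, 5, 6, 7, 8, 10, 11, 12, 14, 15}
Y Δ (X ∪ Y) = {4, 12}
Z ∪ Y = {4, 5, 6, 7, 8, 10, 11, 13, 14, 15}
(Z ∪ Y) ∪ X = {4, 5, 6, 7, 8, 10, 11, 12, 13, 14, 15}
Z \ ((Z ∪ Y) ∪ X) = {}
(Y Δ (X ∪ Y)) ∩ (Z \ ((Z ∪ Y) ∪ X)) = {}

{}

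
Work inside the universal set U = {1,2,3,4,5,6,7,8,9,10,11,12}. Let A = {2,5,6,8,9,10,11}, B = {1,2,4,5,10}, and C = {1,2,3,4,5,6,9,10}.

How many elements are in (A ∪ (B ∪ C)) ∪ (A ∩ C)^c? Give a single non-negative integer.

B ∪ C = {1,2,3,4,5,6,9,10}
A ∪ (B ∪ C) = {1,2,3,4,5,6,8,9,10,11}
A ∩ C = {2,5,6,9,10}
(A ∩ C)^c = {1,3,4,7,8,11,12}
(A ∪ (B ∪ C)) ∪ (A ∩ C)^c = {1,2,3,4,5,6,7,8,9,10,11,12}
|(A ∪ (B ∪ C)) ∪ (A ∩ C)^c| = 12

12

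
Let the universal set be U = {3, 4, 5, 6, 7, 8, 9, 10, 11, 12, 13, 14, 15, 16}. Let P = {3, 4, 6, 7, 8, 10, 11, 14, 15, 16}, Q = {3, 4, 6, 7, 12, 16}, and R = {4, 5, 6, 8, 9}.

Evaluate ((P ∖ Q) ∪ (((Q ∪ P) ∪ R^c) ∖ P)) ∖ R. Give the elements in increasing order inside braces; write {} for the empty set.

P ∖ Q = {8, 10, 11, 14, 15}
Q ∪ P = {3, 4, 6, 7, 8, 10, 11, 12, 14, 15, 16}
R^c = {3, 7, 10, 11, 12, 13, 14, 15, 16}
(Q ∪ P) ∪ R^c = {3, 4, 6, 7, 8, 10, 11, 12, 13, 14, 15, 16}
((Q ∪ P) ∪ R^c) ∖ P = {12, 13}
(P ∖ Q) ∪ (((Q ∪ P) ∪ R^c) ∖ P) = {8, 10, 11, 12, 13, 14, 15}
((P ∖ Q) ∪ (((Q ∪ P) ∪ R^c) ∖ P)) ∖ R = {10, 11, 12, 13, 14, 15}

{10, 11, 12, 13, 14, 15}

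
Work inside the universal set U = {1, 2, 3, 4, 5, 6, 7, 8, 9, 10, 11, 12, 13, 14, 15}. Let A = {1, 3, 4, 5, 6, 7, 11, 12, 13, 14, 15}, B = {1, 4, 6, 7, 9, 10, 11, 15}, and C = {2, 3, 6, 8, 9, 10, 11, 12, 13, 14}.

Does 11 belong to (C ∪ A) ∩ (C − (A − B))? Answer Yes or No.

11 ∈ C and 11 ∈ A, so 11 ∈ C ∪ A
11 ∈ A and 11 ∈ B, so 11 ∉ A − B
11 ∈ C and 11 ∉ (A − B), so 11 ∈ C − (A − B)
11 ∈ (C ∪ A) and 11 ∈ (C − (A − B)), so 11 ∈ (C ∪ A) ∩ (C − (A − B))

Yes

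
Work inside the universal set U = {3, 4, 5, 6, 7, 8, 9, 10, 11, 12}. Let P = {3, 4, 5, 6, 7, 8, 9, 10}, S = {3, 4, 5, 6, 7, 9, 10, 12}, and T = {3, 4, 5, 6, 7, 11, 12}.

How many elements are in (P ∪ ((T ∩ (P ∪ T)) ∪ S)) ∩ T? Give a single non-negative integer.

7

P ∪ T = {3, 4, 5, 6, 7, 8, 9, 10, 11, 12}
T ∩ (P ∪ T) = {3, 4, 5, 6, 7, 11, 12}
(T ∩ (P ∪ T)) ∪ S = {3, 4, 5, 6, 7, 9, 10, 11, 12}
P ∪ ((T ∩ (P ∪ T)) ∪ S) = {3, 4, 5, 6, 7, 8, 9, 10, 11, 12}
(P ∪ ((T ∩ (P ∪ T)) ∪ S)) ∩ T = {3, 4, 5, 6, 7, 11, 12}
|(P ∪ ((T ∩ (P ∪ T)) ∪ S)) ∩ T| = 7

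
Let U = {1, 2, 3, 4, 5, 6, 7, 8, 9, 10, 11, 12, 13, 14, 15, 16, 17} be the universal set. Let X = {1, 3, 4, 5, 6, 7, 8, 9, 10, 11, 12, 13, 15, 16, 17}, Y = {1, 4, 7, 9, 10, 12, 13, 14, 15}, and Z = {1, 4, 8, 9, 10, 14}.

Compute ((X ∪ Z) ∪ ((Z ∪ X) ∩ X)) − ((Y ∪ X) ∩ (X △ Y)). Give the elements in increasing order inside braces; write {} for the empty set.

X ∪ Z = {1, 3, 4, 5, 6, 7, 8, 9, 10, 11, 12, 13, 14, 15, 16, 17}
Z ∪ X = {1, 3, 4, 5, 6, 7, 8, 9, 10, 11, 12, 13, 14, 15, 16, 17}
(Z ∪ X) ∩ X = {1, 3, 4, 5, 6, 7, 8, 9, 10, 11, 12, 13, 15, 16, 17}
(X ∪ Z) ∪ ((Z ∪ X) ∩ X) = {1, 3, 4, 5, 6, 7, 8, 9, 10, 11, 12, 13, 14, 15, 16, 17}
Y ∪ X = {1, 3, 4, 5, 6, 7, 8, 9, 10, 11, 12, 13, 14, 15, 16, 17}
X △ Y = {3, 5, 6, 8, 11, 14, 16, 17}
(Y ∪ X) ∩ (X △ Y) = {3, 5, 6, 8, 11, 14, 16, 17}
((X ∪ Z) ∪ ((Z ∪ X) ∩ X)) − ((Y ∪ X) ∩ (X △ Y)) = {1, 4, 7, 9, 10, 12, 13, 15}

{1, 4, 7, 9, 10, 12, 13, 15}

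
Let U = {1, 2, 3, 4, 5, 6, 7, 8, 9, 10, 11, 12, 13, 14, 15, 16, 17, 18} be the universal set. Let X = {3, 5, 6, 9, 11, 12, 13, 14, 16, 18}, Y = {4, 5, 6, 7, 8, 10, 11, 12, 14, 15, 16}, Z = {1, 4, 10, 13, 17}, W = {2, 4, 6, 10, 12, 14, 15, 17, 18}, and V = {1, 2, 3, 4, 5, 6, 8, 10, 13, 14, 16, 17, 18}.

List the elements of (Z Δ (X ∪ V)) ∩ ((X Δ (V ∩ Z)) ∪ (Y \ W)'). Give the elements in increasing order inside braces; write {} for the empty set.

{2, 3, 5, 6, 9, 11, 12, 14, 16, 18}

X ∪ V = {1, 2, 3, 4, 5, 6, 8, 9, 10, 11, 12, 13, 14, 16, 17, 18}
Z Δ (X ∪ V) = {2, 3, 5, 6, 8, 9, 11, 12, 14, 16, 18}
V ∩ Z = {1, 4, 10, 13, 17}
X Δ (V ∩ Z) = {1, 3, 4, 5, 6, 9, 10, 11, 12, 14, 16, 17, 18}
Y \ W = {5, 7, 8, 11, 16}
(Y \ W)' = {1, 2, 3, 4, 6, 9, 10, 12, 13, 14, 15, 17, 18}
(X Δ (V ∩ Z)) ∪ (Y \ W)' = {1, 2, 3, 4, 5, 6, 9, 10, 11, 12, 13, 14, 15, 16, 17, 18}
(Z Δ (X ∪ V)) ∩ ((X Δ (V ∩ Z)) ∪ (Y \ W)') = {2, 3, 5, 6, 9, 11, 12, 14, 16, 18}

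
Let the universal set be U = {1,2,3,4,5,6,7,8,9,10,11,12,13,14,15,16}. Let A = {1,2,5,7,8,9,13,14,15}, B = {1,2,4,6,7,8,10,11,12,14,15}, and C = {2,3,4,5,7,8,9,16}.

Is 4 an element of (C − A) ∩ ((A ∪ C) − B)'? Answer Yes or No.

Yes

4 ∈ C and 4 ∉ A, so 4 ∈ C − A
4 ∉ A and 4 ∈ C, so 4 ∈ A ∪ C
4 ∈ (A ∪ C) and 4 ∈ B, so 4 ∉ (A ∪ C) − B
4 ∈ ((A ∪ C) − B)' since 4 ∉ ((A ∪ C) − B)
4 ∈ (C − A) and 4 ∈ ((A ∪ C) − B)', so 4 ∈ (C − A) ∩ ((A ∪ C) − B)'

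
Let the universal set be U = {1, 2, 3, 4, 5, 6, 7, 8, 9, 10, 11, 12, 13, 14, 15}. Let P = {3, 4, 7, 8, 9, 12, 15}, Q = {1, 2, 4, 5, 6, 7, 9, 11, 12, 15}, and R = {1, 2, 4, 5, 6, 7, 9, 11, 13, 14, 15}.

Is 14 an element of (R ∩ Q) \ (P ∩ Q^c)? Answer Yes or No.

No

14 ∈ R and 14 ∉ Q, so 14 ∉ R ∩ Q
14 ∉ Q, so 14 ∈ Q^c
14 ∉ P and 14 ∈ Q^c, so 14 ∉ P ∩ Q^c
14 ∉ (R ∩ Q) and 14 ∉ (P ∩ Q^c), so 14 ∉ (R ∩ Q) \ (P ∩ Q^c)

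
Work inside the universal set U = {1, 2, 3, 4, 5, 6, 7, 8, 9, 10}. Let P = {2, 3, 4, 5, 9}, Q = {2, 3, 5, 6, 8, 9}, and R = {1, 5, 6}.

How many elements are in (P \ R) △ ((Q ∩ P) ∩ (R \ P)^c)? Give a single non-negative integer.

P \ R = {2, 3, 4, 9}
Q ∩ P = {2, 3, 5, 9}
R \ P = {1, 6}
(R \ P)^c = {2, 3, 4, 5, 7, 8, 9, 10}
(Q ∩ P) ∩ (R \ P)^c = {2, 3, 5, 9}
(P \ R) △ ((Q ∩ P) ∩ (R \ P)^c) = {4, 5}
|(P \ R) △ ((Q ∩ P) ∩ (R \ P)^c)| = 2

2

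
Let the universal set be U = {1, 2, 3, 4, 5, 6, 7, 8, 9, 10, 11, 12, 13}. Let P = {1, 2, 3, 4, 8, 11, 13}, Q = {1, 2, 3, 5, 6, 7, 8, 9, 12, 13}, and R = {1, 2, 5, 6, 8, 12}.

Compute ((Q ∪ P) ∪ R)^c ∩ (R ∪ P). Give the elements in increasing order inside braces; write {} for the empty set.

{}

Q ∪ P = {1, 2, 3, 4, 5, 6, 7, 8, 9, 11, 12, 13}
(Q ∪ P) ∪ R = {1, 2, 3, 4, 5, 6, 7, 8, 9, 11, 12, 13}
((Q ∪ P) ∪ R)^c = {10}
R ∪ P = {1, 2, 3, 4, 5, 6, 8, 11, 12, 13}
((Q ∪ P) ∪ R)^c ∩ (R ∪ P) = {}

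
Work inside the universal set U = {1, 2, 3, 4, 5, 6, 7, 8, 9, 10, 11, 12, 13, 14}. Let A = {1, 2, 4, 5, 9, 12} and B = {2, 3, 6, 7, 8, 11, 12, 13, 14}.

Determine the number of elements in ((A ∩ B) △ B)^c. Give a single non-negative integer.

7

A ∩ B = {2, 12}
(A ∩ B) △ B = {3, 6, 7, 8, 11, 13, 14}
((A ∩ B) △ B)^c = {1, 2, 4, 5, 9, 10, 12}
|((A ∩ B) △ B)^c| = 7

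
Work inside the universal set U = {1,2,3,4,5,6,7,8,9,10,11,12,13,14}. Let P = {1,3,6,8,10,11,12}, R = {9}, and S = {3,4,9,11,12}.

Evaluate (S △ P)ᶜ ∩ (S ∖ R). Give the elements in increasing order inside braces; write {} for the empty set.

{3,11,12}

S △ P = {1,4,6,8,9,10}
(S △ P)ᶜ = {2,3,5,7,11,12,13,14}
S ∖ R = {3,4,11,12}
(S △ P)ᶜ ∩ (S ∖ R) = {3,11,12}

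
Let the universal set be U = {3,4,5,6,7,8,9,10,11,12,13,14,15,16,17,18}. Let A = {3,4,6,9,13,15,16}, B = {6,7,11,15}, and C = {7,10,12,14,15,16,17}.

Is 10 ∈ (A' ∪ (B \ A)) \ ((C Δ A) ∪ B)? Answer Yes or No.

10 ∉ A, so 10 ∈ A'
10 ∉ B and 10 ∉ A, so 10 ∉ B \ A
10 ∈ A' and 10 ∉ (B \ A), so 10 ∈ A' ∪ (B \ A)
10 ∈ C and 10 ∉ A, so 10 ∈ C Δ A
10 ∈ (C Δ A) and 10 ∉ B, so 10 ∈ (C Δ A) ∪ B
10 ∈ (A' ∪ (B \ A)) and 10 ∈ ((C Δ A) ∪ B), so 10 ∉ (A' ∪ (B \ A)) \ ((C Δ A) ∪ B)

No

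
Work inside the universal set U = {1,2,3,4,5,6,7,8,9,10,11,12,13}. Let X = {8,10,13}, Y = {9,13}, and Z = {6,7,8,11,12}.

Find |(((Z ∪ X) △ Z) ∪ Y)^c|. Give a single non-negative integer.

Z ∪ X = {6,7,8,10,11,12,13}
(Z ∪ X) △ Z = {10,13}
((Z ∪ X) △ Z) ∪ Y = {9,10,13}
(((Z ∪ X) △ Z) ∪ Y)^c = {1,2,3,4,5,6,7,8,11,12}
|(((Z ∪ X) △ Z) ∪ Y)^c| = 10

10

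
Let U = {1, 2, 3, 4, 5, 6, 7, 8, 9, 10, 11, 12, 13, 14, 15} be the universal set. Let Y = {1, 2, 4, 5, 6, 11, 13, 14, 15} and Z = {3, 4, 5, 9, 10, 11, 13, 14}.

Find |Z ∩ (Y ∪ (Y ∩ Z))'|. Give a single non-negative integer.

3

Y ∩ Z = {4, 5, 11, 13, 14}
Y ∪ (Y ∩ Z) = {1, 2, 4, 5, 6, 11, 13, 14, 15}
(Y ∪ (Y ∩ Z))' = {3, 7, 8, 9, 10, 12}
Z ∩ (Y ∪ (Y ∩ Z))' = {3, 9, 10}
|Z ∩ (Y ∪ (Y ∩ Z))'| = 3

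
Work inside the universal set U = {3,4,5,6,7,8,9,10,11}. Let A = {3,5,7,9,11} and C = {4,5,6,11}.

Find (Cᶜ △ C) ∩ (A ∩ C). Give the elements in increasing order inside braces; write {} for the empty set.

Cᶜ = {3,7,8,9,10}
Cᶜ △ C = {3,4,5,6,7,8,9,10,11}
A ∩ C = {5,11}
(Cᶜ △ C) ∩ (A ∩ C) = {5,11}

{5,11}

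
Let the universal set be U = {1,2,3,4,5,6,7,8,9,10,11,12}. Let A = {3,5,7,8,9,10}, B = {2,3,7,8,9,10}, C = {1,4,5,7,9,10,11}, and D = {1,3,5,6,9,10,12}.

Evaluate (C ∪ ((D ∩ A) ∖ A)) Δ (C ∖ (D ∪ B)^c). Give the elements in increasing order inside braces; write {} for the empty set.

{4,11}

D ∩ A = {3,5,9,10}
(D ∩ A) ∖ A = {}
C ∪ ((D ∩ A) ∖ A) = {1,4,5,7,9,10,11}
D ∪ B = {1,2,3,5,6,7,8,9,10,12}
(D ∪ B)^c = {4,11}
C ∖ (D ∪ B)^c = {1,5,7,9,10}
(C ∪ ((D ∩ A) ∖ A)) Δ (C ∖ (D ∪ B)^c) = {4,11}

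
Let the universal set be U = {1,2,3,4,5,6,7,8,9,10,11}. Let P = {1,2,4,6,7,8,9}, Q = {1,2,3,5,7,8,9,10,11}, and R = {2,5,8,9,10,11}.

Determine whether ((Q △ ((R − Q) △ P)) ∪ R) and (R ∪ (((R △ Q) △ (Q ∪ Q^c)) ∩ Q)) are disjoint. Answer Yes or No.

No

R − Q = {}
(R − Q) △ P = {1,2,4,6,7,8,9}
Q △ ((R − Q) △ P) = {3,4,5,6,10,11}
(Q △ ((R − Q) △ P)) ∪ R = {2,3,4,5,6,8,9,10,11}
R △ Q = {1,3,7}
Q^c = {4,6}
Q ∪ Q^c = {1,2,3,4,5,6,7,8,9,10,11}
(R △ Q) △ (Q ∪ Q^c) = {2,4,5,6,8,9,10,11}
((R △ Q) △ (Q ∪ Q^c)) ∩ Q = {2,5,8,9,10,11}
R ∪ (((R △ Q) △ (Q ∪ Q^c)) ∩ Q) = {2,5,8,9,10,11}
2 lies in both, so they are not disjoint.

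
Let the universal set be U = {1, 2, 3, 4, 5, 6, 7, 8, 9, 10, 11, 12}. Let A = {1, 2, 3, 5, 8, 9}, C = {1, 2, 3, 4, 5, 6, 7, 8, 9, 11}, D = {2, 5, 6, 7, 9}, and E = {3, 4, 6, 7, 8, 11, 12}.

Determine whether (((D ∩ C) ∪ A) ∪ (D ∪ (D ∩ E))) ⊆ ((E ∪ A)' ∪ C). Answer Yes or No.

Yes

D ∩ C = {2, 5, 6, 7, 9}
(D ∩ C) ∪ A = {1, 2, 3, 5, 6, 7, 8, 9}
D ∩ E = {6, 7}
D ∪ (D ∩ E) = {2, 5, 6, 7, 9}
((D ∩ C) ∪ A) ∪ (D ∪ (D ∩ E)) = {1, 2, 3, 5, 6, 7, 8, 9}
E ∪ A = {1, 2, 3, 4, 5, 6, 7, 8, 9, 11, 12}
(E ∪ A)' = {10}
(E ∪ A)' ∪ C = {1, 2, 3, 4, 5, 6, 7, 8, 9, 10, 11}
Every element of {1, 2, 3, 5, 6, 7, 8, 9} is in {1, 2, 3, 4, 5, 6, 7, 8, 9, 10, 11}, so ((D ∩ C) ∪ A) ∪ (D ∪ (D ∩ E)) ⊆ (E ∪ A)' ∪ C.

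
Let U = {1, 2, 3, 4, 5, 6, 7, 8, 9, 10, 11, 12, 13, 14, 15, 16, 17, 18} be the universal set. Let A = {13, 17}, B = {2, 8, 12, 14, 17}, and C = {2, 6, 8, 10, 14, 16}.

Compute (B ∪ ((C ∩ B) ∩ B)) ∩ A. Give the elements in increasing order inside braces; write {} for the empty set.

C ∩ B = {2, 8, 14}
(C ∩ B) ∩ B = {2, 8, 14}
B ∪ ((C ∩ B) ∩ B) = {2, 8, 12, 14, 17}
(B ∪ ((C ∩ B) ∩ B)) ∩ A = {17}

{17}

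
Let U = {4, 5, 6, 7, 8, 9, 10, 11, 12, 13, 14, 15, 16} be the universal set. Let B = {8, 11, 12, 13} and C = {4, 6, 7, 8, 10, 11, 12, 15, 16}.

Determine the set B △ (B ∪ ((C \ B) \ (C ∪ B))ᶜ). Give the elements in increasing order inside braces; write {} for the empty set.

{4, 5, 6, 7, 9, 10, 14, 15, 16}

C \ B = {4, 6, 7, 10, 15, 16}
C ∪ B = {4, 6, 7, 8, 10, 11, 12, 13, 15, 16}
(C \ B) \ (C ∪ B) = {}
((C \ B) \ (C ∪ B))ᶜ = {4, 5, 6, 7, 8, 9, 10, 11, 12, 13, 14, 15, 16}
B ∪ ((C \ B) \ (C ∪ B))ᶜ = {4, 5, 6, 7, 8, 9, 10, 11, 12, 13, 14, 15, 16}
B △ (B ∪ ((C \ B) \ (C ∪ B))ᶜ) = {4, 5, 6, 7, 9, 10, 14, 15, 16}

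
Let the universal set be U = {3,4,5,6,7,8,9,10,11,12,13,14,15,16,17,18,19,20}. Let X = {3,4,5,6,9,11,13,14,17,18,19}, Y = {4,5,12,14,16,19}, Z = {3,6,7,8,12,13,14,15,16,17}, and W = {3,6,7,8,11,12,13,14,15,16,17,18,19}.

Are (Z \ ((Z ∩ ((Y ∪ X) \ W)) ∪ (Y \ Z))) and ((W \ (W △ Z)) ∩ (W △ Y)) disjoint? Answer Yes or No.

Y ∪ X = {3,4,5,6,9,11,12,13,14,16,17,18,19}
(Y ∪ X) \ W = {4,5,9}
Z ∩ ((Y ∪ X) \ W) = {}
Y \ Z = {4,5,19}
(Z ∩ ((Y ∪ X) \ W)) ∪ (Y \ Z) = {4,5,19}
Z \ ((Z ∩ ((Y ∪ X) \ W)) ∪ (Y \ Z)) = {3,6,7,8,12,13,14,15,16,17}
W △ Z = {11,18,19}
W \ (W △ Z) = {3,6,7,8,12,13,14,15,16,17}
W △ Y = {3,4,5,6,7,8,11,13,15,17,18}
(W \ (W △ Z)) ∩ (W △ Y) = {3,6,7,8,13,15,17}
3 lies in both, so they are not disjoint.

No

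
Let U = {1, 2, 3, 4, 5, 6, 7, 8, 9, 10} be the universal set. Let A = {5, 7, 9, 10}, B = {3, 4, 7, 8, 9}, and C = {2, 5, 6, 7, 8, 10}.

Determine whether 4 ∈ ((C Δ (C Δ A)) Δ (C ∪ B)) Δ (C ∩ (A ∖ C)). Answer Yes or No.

Yes

4 ∉ C and 4 ∉ A, so 4 ∉ C Δ A
4 ∉ C and 4 ∉ (C Δ A), so 4 ∉ C Δ (C Δ A)
4 ∉ C and 4 ∈ B, so 4 ∈ C ∪ B
4 ∉ (C Δ (C Δ A)) and 4 ∈ (C ∪ B), so 4 ∈ (C Δ (C Δ A)) Δ (C ∪ B)
4 ∉ A and 4 ∉ C, so 4 ∉ A ∖ C
4 ∉ C and 4 ∉ (A ∖ C), so 4 ∉ C ∩ (A ∖ C)
4 ∈ ((C Δ (C Δ A)) Δ (C ∪ B)) and 4 ∉ (C ∩ (A ∖ C)), so 4 ∈ ((C Δ (C Δ A)) Δ (C ∪ B)) Δ (C ∩ (A ∖ C))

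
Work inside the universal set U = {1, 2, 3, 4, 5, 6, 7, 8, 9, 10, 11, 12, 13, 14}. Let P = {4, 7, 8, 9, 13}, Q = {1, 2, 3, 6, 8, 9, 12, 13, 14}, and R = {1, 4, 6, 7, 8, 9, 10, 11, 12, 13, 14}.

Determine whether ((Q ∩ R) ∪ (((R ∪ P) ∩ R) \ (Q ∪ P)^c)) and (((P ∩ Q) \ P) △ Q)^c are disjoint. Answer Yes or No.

Q ∩ R = {1, 6, 8, 9, 12, 13, 14}
R ∪ P = {1, 4, 6, 7, 8, 9, 10, 11, 12, 13, 14}
(R ∪ P) ∩ R = {1, 4, 6, 7, 8, 9, 10, 11, 12, 13, 14}
Q ∪ P = {1, 2, 3, 4, 6, 7, 8, 9, 12, 13, 14}
(Q ∪ P)^c = {5, 10, 11}
((R ∪ P) ∩ R) \ (Q ∪ P)^c = {1, 4, 6, 7, 8, 9, 12, 13, 14}
(Q ∩ R) ∪ (((R ∪ P) ∩ R) \ (Q ∪ P)^c) = {1, 4, 6, 7, 8, 9, 12, 13, 14}
P ∩ Q = {8, 9, 13}
(P ∩ Q) \ P = {}
((P ∩ Q) \ P) △ Q = {1, 2, 3, 6, 8, 9, 12, 13, 14}
(((P ∩ Q) \ P) △ Q)^c = {4, 5, 7, 10, 11}
4 lies in both, so they are not disjoint.

No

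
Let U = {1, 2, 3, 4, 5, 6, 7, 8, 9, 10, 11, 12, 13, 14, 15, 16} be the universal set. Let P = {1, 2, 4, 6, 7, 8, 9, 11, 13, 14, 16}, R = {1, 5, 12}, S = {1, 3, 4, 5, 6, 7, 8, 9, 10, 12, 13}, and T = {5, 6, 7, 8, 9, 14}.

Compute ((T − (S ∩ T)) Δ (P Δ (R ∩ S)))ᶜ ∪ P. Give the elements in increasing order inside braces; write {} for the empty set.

{1, 2, 3, 4, 6, 7, 8, 9, 10, 11, 13, 14, 15, 16}

S ∩ T = {5, 6, 7, 8, 9}
T − (S ∩ T) = {14}
R ∩ S = {1, 5, 12}
P Δ (R ∩ S) = {2, 4, 5, 6, 7, 8, 9, 11, 12, 13, 14, 16}
(T − (S ∩ T)) Δ (P Δ (R ∩ S)) = {2, 4, 5, 6, 7, 8, 9, 11, 12, 13, 16}
((T − (S ∩ T)) Δ (P Δ (R ∩ S)))ᶜ = {1, 3, 10, 14, 15}
((T − (S ∩ T)) Δ (P Δ (R ∩ S)))ᶜ ∪ P = {1, 2, 3, 4, 6, 7, 8, 9, 10, 11, 13, 14, 15, 16}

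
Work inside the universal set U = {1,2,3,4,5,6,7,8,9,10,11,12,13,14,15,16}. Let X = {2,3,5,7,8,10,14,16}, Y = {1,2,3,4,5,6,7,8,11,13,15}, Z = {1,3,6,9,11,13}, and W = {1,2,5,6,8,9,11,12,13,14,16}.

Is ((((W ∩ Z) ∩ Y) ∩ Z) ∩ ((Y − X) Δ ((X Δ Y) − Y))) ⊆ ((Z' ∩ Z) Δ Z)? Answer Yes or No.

W ∩ Z = {1,6,9,11,13}
(W ∩ Z) ∩ Y = {1,6,11,13}
((W ∩ Z) ∩ Y) ∩ Z = {1,6,11,13}
Y − X = {1,4,6,11,13,15}
X Δ Y = {1,4,6,10,11,13,14,15,16}
(X Δ Y) − Y = {10,14,16}
(Y − X) Δ ((X Δ Y) − Y) = {1,4,6,10,11,13,14,15,16}
(((W ∩ Z) ∩ Y) ∩ Z) ∩ ((Y − X) Δ ((X Δ Y) − Y)) = {1,6,11,13}
Z' = {2,4,5,7,8,10,12,14,15,16}
Z' ∩ Z = {}
(Z' ∩ Z) Δ Z = {1,3,6,9,11,13}
Every element of {1,6,11,13} is in {1,3,6,9,11,13}, so (((W ∩ Z) ∩ Y) ∩ Z) ∩ ((Y − X) Δ ((X Δ Y) − Y)) ⊆ (Z' ∩ Z) Δ Z.

Yes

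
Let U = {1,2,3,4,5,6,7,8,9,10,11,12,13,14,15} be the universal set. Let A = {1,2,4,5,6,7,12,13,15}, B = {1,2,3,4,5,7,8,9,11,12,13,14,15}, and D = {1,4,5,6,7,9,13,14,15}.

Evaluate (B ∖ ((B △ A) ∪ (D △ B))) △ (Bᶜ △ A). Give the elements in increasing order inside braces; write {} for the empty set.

{2,10,12}

B △ A = {3,6,8,9,11,14}
D △ B = {2,3,6,8,11,12}
(B △ A) ∪ (D △ B) = {2,3,6,8,9,11,12,14}
B ∖ ((B △ A) ∪ (D △ B)) = {1,4,5,7,13,15}
Bᶜ = {6,10}
Bᶜ △ A = {1,2,4,5,7,10,12,13,15}
(B ∖ ((B △ A) ∪ (D △ B))) △ (Bᶜ △ A) = {2,10,12}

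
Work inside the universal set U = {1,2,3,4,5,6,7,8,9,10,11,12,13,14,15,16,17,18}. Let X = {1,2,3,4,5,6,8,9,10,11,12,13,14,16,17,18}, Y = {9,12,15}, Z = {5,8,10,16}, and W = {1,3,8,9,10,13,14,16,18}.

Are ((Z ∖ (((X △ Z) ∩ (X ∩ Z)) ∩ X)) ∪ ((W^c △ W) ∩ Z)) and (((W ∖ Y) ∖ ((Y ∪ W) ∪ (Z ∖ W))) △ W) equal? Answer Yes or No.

X △ Z = {1,2,3,4,6,9,11,12,13,14,17,18}
X ∩ Z = {5,8,10,16}
(X △ Z) ∩ (X ∩ Z) = {}
((X △ Z) ∩ (X ∩ Z)) ∩ X = {}
Z ∖ (((X △ Z) ∩ (X ∩ Z)) ∩ X) = {5,8,10,16}
W^c = {2,4,5,6,7,11,12,15,17}
W^c △ W = {1,2,3,4,5,6,7,8,9,10,11,12,13,14,15,16,17,18}
(W^c △ W) ∩ Z = {5,8,10,16}
(Z ∖ (((X △ Z) ∩ (X ∩ Z)) ∩ X)) ∪ ((W^c △ W) ∩ Z) = {5,8,10,16}
W ∖ Y = {1,3,8,10,13,14,16,18}
Y ∪ W = {1,3,8,9,10,12,13,14,15,16,18}
Z ∖ W = {5}
(Y ∪ W) ∪ (Z ∖ W) = {1,3,5,8,9,10,12,13,14,15,16,18}
(W ∖ Y) ∖ ((Y ∪ W) ∪ (Z ∖ W)) = {}
((W ∖ Y) ∖ ((Y ∪ W) ∪ (Z ∖ W))) △ W = {1,3,8,9,10,13,14,16,18}
1 ∈ ((W ∖ Y) ∖ ((Y ∪ W) ∪ (Z ∖ W))) △ W but 1 ∉ (Z ∖ (((X △ Z) ∩ (X ∩ Z)) ∩ X)) ∪ ((W^c △ W) ∩ Z), so they differ.

No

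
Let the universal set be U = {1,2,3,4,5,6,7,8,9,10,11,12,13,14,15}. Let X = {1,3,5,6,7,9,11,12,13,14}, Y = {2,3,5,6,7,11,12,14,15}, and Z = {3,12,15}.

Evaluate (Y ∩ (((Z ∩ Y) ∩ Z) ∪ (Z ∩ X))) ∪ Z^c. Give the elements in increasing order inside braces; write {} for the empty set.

{1,2,3,4,5,6,7,8,9,10,11,12,13,14,15}

Z ∩ Y = {3,12,15}
(Z ∩ Y) ∩ Z = {3,12,15}
Z ∩ X = {3,12}
((Z ∩ Y) ∩ Z) ∪ (Z ∩ X) = {3,12,15}
Y ∩ (((Z ∩ Y) ∩ Z) ∪ (Z ∩ X)) = {3,12,15}
Z^c = {1,2,4,5,6,7,8,9,10,11,13,14}
(Y ∩ (((Z ∩ Y) ∩ Z) ∪ (Z ∩ X))) ∪ Z^c = {1,2,3,4,5,6,7,8,9,10,11,12,13,14,15}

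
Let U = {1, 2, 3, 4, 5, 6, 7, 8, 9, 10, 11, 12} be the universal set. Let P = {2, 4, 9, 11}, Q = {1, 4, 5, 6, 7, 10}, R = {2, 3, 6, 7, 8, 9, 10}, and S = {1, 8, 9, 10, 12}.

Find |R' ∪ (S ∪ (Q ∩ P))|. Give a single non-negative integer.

8

R' = {1, 4, 5, 11, 12}
Q ∩ P = {4}
S ∪ (Q ∩ P) = {1, 4, 8, 9, 10, 12}
R' ∪ (S ∪ (Q ∩ P)) = {1, 4, 5, 8, 9, 10, 11, 12}
|R' ∪ (S ∪ (Q ∩ P))| = 8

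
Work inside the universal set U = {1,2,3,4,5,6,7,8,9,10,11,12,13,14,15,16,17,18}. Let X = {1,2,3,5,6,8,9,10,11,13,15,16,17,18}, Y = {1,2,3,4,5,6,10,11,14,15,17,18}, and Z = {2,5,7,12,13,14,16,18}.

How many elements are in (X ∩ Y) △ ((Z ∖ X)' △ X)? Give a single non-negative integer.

X ∩ Y = {1,2,3,5,6,10,11,15,17,18}
Z ∖ X = {7,12,14}
(Z ∖ X)' = {1,2,3,4,5,6,8,9,10,11,13,15,16,17,18}
(Z ∖ X)' △ X = {4}
(X ∩ Y) △ ((Z ∖ X)' △ X) = {1,2,3,4,5,6,10,11,15,17,18}
|(X ∩ Y) △ ((Z ∖ X)' △ X)| = 11

11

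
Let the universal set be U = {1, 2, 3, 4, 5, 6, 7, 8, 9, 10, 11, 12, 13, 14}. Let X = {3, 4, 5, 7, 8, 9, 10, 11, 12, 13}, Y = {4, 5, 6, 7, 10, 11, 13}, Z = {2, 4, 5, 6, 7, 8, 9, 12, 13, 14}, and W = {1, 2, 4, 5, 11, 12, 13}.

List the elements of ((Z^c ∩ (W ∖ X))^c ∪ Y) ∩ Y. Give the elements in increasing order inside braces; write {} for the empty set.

{4, 5, 6, 7, 10, 11, 13}

Z^c = {1, 3, 10, 11}
W ∖ X = {1, 2}
Z^c ∩ (W ∖ X) = {1}
(Z^c ∩ (W ∖ X))^c = {2, 3, 4, 5, 6, 7, 8, 9, 10, 11, 12, 13, 14}
(Z^c ∩ (W ∖ X))^c ∪ Y = {2, 3, 4, 5, 6, 7, 8, 9, 10, 11, 12, 13, 14}
((Z^c ∩ (W ∖ X))^c ∪ Y) ∩ Y = {4, 5, 6, 7, 10, 11, 13}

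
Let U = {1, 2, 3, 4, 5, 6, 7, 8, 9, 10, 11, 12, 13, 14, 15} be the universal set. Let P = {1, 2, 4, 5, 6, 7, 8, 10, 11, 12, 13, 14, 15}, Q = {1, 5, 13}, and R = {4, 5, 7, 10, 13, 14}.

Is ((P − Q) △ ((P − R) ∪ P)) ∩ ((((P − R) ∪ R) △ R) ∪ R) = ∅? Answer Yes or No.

P − Q = {2, 4, 6, 7, 8, 10, 11, 12, 14, 15}
P − R = {1, 2, 6, 8, 11, 12, 15}
(P − R) ∪ P = {1, 2, 4, 5, 6, 7, 8, 10, 11, 12, 13, 14, 15}
(P − Q) △ ((P − R) ∪ P) = {1, 5, 13}
(P − R) ∪ R = {1, 2, 4, 5, 6, 7, 8, 10, 11, 12, 13, 14, 15}
((P − R) ∪ R) △ R = {1, 2, 6, 8, 11, 12, 15}
(((P − R) ∪ R) △ R) ∪ R = {1, 2, 4, 5, 6, 7, 8, 10, 11, 12, 13, 14, 15}
1 lies in both, so they are not disjoint.

No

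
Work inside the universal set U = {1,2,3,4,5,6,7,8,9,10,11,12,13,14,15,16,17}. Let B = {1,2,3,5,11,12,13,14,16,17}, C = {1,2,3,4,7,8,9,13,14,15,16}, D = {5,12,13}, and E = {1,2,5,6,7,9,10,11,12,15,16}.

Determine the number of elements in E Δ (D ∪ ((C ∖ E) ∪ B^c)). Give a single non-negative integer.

C ∖ E = {3,4,8,13,14}
B^c = {4,6,7,8,9,10,15}
(C ∖ E) ∪ B^c = {3,4,6,7,8,9,10,13,14,15}
D ∪ ((C ∖ E) ∪ B^c) = {3,4,5,6,7,8,9,10,12,13,14,15}
E Δ (D ∪ ((C ∖ E) ∪ B^c)) = {1,2,3,4,8,11,13,14,16}
|E Δ (D ∪ ((C ∖ E) ∪ B^c))| = 9

9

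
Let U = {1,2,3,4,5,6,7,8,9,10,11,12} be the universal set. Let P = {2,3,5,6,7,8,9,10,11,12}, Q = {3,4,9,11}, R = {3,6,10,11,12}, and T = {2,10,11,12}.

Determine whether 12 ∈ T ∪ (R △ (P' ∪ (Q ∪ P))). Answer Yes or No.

12 ∈ P, so 12 ∉ P'
12 ∉ Q and 12 ∈ P, so 12 ∈ Q ∪ P
12 ∉ P' and 12 ∈ (Q ∪ P), so 12 ∈ P' ∪ (Q ∪ P)
12 ∈ R and 12 ∈ (P' ∪ (Q ∪ P)), so 12 ∉ R △ (P' ∪ (Q ∪ P))
12 ∈ T and 12 ∉ (R △ (P' ∪ (Q ∪ P))), so 12 ∈ T ∪ (R △ (P' ∪ (Q ∪ P)))

Yes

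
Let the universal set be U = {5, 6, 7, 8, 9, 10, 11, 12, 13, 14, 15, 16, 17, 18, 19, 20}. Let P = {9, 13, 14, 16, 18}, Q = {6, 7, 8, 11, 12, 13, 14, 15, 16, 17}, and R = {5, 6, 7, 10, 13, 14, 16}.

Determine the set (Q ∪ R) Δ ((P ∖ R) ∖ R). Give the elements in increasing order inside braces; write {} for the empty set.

Q ∪ R = {5, 6, 7, 8, 10, 11, 12, 13, 14, 15, 16, 17}
P ∖ R = {9, 18}
(P ∖ R) ∖ R = {9, 18}
(Q ∪ R) Δ ((P ∖ R) ∖ R) = {5, 6, 7, 8, 9, 10, 11, 12, 13, 14, 15, 16, 17, 18}

{5, 6, 7, 8, 9, 10, 11, 12, 13, 14, 15, 16, 17, 18}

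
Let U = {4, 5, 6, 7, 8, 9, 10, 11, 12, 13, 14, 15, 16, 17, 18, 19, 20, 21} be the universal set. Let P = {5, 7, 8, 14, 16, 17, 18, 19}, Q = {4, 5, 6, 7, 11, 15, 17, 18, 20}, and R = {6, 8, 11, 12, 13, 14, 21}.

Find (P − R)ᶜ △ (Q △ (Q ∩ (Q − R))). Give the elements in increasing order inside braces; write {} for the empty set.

{4, 8, 9, 10, 12, 13, 14, 15, 20, 21}

P − R = {5, 7, 16, 17, 18, 19}
(P − R)ᶜ = {4, 6, 8, 9, 10, 11, 12, 13, 14, 15, 20, 21}
Q − R = {4, 5, 7, 15, 17, 18, 20}
Q ∩ (Q − R) = {4, 5, 7, 15, 17, 18, 20}
Q △ (Q ∩ (Q − R)) = {6, 11}
(P − R)ᶜ △ (Q △ (Q ∩ (Q − R))) = {4, 8, 9, 10, 12, 13, 14, 15, 20, 21}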